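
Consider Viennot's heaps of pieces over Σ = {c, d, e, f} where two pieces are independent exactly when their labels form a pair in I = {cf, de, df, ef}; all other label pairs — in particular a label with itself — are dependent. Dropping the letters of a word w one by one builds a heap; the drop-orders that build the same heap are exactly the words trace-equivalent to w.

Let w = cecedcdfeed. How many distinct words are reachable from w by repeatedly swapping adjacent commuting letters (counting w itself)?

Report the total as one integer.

0(c) covers ∅
1(e) covers 0:c
2(c) covers 1:e
3(e) covers 2:c
4(d) covers 2:c
5(c) covers 3:e, 4:d
6(d) covers 5:c
7(f) covers ∅
8(e) covers 5:c
9(e) covers 8:e
10(d) covers 6:d
floor of heap: 0:c, 7:f
completions by unplaced set U, small U first (add the entries for U minus each lowest piece of U):
  |U|=1: {7}:1  {9}:1  {10}:1
  |U|=2: {6,10}:1  {7,9}:2  {7,10}:2  {8,9}:1  {9,10}:2
  |U|=3: {6,7,10}:3  {6,9,10}:3  {7,8,9}:3  {7,9,10}:6  {8,9,10}:3
  |U|=4: {6,7,9,10}:12  {6,8,9,10}:6  {7,8,9,10}:12
  |U|=5: {5,6,8,9,10}:6  {6,7,8,9,10}:30
  |U|=6: {3,5,6,8,9,10}:6  {4,5,6,8,9,10}:6  {5,6,7,8,9,10}:36
  |U|=7: {3,4,5,6,8,9,10}:12  {3,5,6,7,8,9,10}:42  {4,5,6,7,8,9,10}:42
  |U|=8: {2,3,4,5,6,8,9,10}:12  {3,4,5,6,7,8,9,10}:96
  |U|=9: {1,2,3,4,5,6,8,9,10}:12  {2,3,4,5,6,7,8,9,10}:108
  start at 0(c): 120
  start at 7(f): 12
sum over floor = 132

132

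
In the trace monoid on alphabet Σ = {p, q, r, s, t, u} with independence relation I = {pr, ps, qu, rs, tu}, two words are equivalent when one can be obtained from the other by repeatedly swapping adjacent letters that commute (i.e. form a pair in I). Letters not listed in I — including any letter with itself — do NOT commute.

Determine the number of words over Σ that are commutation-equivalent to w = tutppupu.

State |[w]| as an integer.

piece 0:t — minimal
piece 1:u — minimal
piece 2:t rests on {0:t}
piece 3:p rests on {1:u, 2:t}
piece 4:p rests on {3:p}
piece 5:u rests on {4:p}
piece 6:p rests on {5:u}
piece 7:u rests on {6:p}
minimal pieces: {0:t, 1:u}
ways to finish when only these pieces remain (= sum over removing one remaining piece with nothing left below it):
  1 left: {7}→1
  2 left: {6,7}→1
  3 left: {5,6,7}→1
  4 left: {4,5,6,7}→1
  5 left: {3,4,5,6,7}→1
  6 left: {1,3,4,5,6,7}→1  {2,3,4,5,6,7}→1
  placing 0:t first → 2 extensions
  placing 1:u first → 1 extensions
total linear extensions = 3

3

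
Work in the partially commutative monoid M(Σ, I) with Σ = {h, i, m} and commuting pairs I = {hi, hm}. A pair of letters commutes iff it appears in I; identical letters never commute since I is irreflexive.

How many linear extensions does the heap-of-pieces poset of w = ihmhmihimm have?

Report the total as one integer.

120

piece 0:i — minimal
piece 1:h — minimal
piece 2:m rests on {0:i}
piece 3:h rests on {1:h}
piece 4:m rests on {2:m}
piece 5:i rests on {4:m}
piece 6:h rests on {3:h}
piece 7:i rests on {5:i}
piece 8:m rests on {7:i}
piece 9:m rests on {8:m}
minimal pieces: {0:i, 1:h}
ways to finish when only these pieces remain (= sum over removing one remaining piece with nothing left below it):
  1 left: {6}→1  {9}→1
  2 left: {3,6}→1  {6,9}→2  {8,9}→1
  3 left: {1,3,6}→1  {3,6,9}→3  {6,8,9}→3  {7,8,9}→1
  4 left: {1,3,6,9}→4  {3,6,8,9}→6  {5,7,8,9}→1  {6,7,8,9}→4
  5 left: {1,3,6,8,9}→10  {3,6,7,8,9}→10  {4,5,7,8,9}→1  {5,6,7,8,9}→5
  6 left: {1,3,6,7,8,9}→20  {2,4,5,7,8,9}→1  {3,5,6,7,8,9}→15  {4,5,6,7,8,9}→6
  7 left: {0,2,4,5,7,8,9}→1  {1,3,5,6,7,8,9}→35  {2,4,5,6,7,8,9}→7  {3,4,5,6,7,8,9}→21
  8 left: {0,2,4,5,6,7,8,9}→8  {1,3,4,5,6,7,8,9}→56  {2,3,4,5,6,7,8,9}→28
  placing 0:i first → 84 extensions
  placing 1:h first → 36 extensions
total linear extensions = 120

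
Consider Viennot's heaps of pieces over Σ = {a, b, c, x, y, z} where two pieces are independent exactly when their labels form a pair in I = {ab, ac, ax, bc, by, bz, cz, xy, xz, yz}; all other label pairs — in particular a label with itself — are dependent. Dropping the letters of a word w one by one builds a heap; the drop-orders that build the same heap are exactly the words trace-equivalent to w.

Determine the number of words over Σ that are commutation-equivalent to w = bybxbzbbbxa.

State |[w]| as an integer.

330

piece 0:b — minimal
piece 1:y — minimal
piece 2:b rests on {0:b}
piece 3:x rests on {2:b}
piece 4:b rests on {3:x}
piece 5:z — minimal
piece 6:b rests on {4:b}
piece 7:b rests on {6:b}
piece 8:b rests on {7:b}
piece 9:x rests on {8:b}
piece 10:a rests on {1:y, 5:z}
minimal pieces: {0:b, 1:y, 5:z}
ways to finish when only these pieces remain (= sum over removing one remaining piece with nothing left below it):
  1 left: {9}→1  {10}→1
  2 left: {1,10}→1  {5,10}→1  {8,9}→1  {9,10}→2
  3 left: {1,5,10}→2  {1,9,10}→3  {5,9,10}→3  {7,8,9}→1  {8,9,10}→3
  4 left: {1,5,9,10}→8  {1,8,9,10}→6  {5,8,9,10}→6  {6,7,8,9}→1  {7,8,9,10}→4
  5 left: {1,5,8,9,10}→20  {1,7,8,9,10}→10  {4,6,7,8,9}→1  {5,7,8,9,10}→10  {6,7,8,9,10}→5
  6 left: {1,5,7,8,9,10}→40  {1,6,7,8,9,10}→15  {3,4,6,7,8,9}→1  {4,6,7,8,9,10}→6  {5,6,7,8,9,10}→15
  7 left: {1,4,6,7,8,9,10}→21  {1,5,6,7,8,9,10}→70  {2,3,4,6,7,8,9}→1  {3,4,6,7,8,9,10}→7  {4,5,6,7,8,9,10}→21
  8 left: {0,2,3,4,6,7,8,9}→1  {1,3,4,6,7,8,9,10}→28  {1,4,5,6,7,8,9,10}→112  {2,3,4,6,7,8,9,10}→8  {3,4,5,6,7,8,9,10}→28
  9 left: {0,2,3,4,6,7,8,9,10}→9  {1,2,3,4,6,7,8,9,10}→36  {1,3,4,5,6,7,8,9,10}→168  {2,3,4,5,6,7,8,9,10}→36
  placing 0:b first → 240 extensions
  placing 1:y first → 45 extensions
  placing 5:z first → 45 extensions
total linear extensions = 330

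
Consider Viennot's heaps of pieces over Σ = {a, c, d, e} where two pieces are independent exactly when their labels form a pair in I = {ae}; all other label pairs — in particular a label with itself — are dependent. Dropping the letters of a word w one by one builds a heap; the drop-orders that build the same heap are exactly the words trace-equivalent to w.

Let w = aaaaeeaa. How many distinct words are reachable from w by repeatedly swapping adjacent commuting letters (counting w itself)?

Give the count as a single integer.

#0=a has no predecessor
#1=a depends on [0:a]
#2=a depends on [1:a]
#3=a depends on [2:a]
#4=e has no predecessor
#5=e depends on [4:e]
#6=a depends on [3:a]
#7=a depends on [6:a]
sources: [0:a, 4:e]
N(rest) = Σ N(rest − s) over sources s of rest; N(one piece) = 1:
  size 1 → [5]=1  [7]=1
  size 2 → [4,5]=1  [5,7]=2  [6,7]=1
  size 3 → [3,6,7]=1  [4,5,7]=3  [5,6,7]=3
  size 4 → [2,3,6,7]=1  [3,5,6,7]=4  [4,5,6,7]=6
  size 5 → [1,2,3,6,7]=1  [2,3,5,6,7]=5  [3,4,5,6,7]=10
  size 6 → [0,1,2,3,6,7]=1  [1,2,3,5,6,7]=6  [2,3,4,5,6,7]=15
  first=0(a) contributes 21
  first=4(e) contributes 7
|[w]| = 28

28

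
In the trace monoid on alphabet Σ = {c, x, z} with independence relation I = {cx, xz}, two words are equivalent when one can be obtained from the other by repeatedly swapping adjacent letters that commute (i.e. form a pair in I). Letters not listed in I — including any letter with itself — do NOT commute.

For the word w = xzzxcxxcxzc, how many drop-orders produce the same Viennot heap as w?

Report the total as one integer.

462

drop 0:x onto floor
drop 1:z onto floor
drop 2:z onto {1:z}
drop 3:x onto {0:x}
drop 4:c onto {2:z}
drop 5:x onto {3:x}
drop 6:x onto {5:x}
drop 7:c onto {4:c}
drop 8:x onto {6:x}
drop 9:z onto {7:c}
drop 10:c onto {9:z}
ground layer = {0:x, 1:z}
drop-orders for the pieces not yet dropped (sum over which currently-grounded one goes next):
  1 to go: {8} 1  {10} 1
  2 to go: {6,8} 1  {8,10} 2  {9,10} 1
  3 to go: {5,6,8} 1  {6,8,10} 3  {7,9,10} 1  {8,9,10} 3
  4 to go: {3,5,6,8} 1  {4,7,9,10} 1  {5,6,8,10} 4  {6,8,9,10} 6  {7,8,9,10} 4
  5 to go: {0,3,5,6,8} 1  {2,4,7,9,10} 1  {3,5,6,8,10} 5  {4,7,8,9,10} 5  {5,6,8,9,10} 10  {6,7,8,9,10} 10
  6 to go: {0,3,5,6,8,10} 6  {1,2,4,7,9,10} 1  {2,4,7,8,9,10} 6  {3,5,6,8,9,10} 15  {4,6,7,8,9,10} 15  {5,6,7,8,9,10} 20
  7 to go: {0,3,5,6,8,9,10} 21  {1,2,4,7,8,9,10} 7  {2,4,6,7,8,9,10} 21  {3,5,6,7,8,9,10} 35  {4,5,6,7,8,9,10} 35
  8 to go: {0,3,5,6,7,8,9,10} 56  {1,2,4,6,7,8,9,10} 28  {2,4,5,6,7,8,9,10} 56  {3,4,5,6,7,8,9,10} 70
  9 to go: {0,3,4,5,6,7,8,9,10} 126  {1,2,4,5,6,7,8,9,10} 84  {2,3,4,5,6,7,8,9,10} 126
  if 0:x drops first: 210 orders
  if 1:z drops first: 252 orders
heap linearizations: 462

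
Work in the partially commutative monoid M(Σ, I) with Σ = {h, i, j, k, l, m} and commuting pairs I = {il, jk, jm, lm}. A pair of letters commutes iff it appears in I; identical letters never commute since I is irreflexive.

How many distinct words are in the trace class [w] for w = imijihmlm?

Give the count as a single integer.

3

piece 0:i — minimal
piece 1:m rests on {0:i}
piece 2:i rests on {1:m}
piece 3:j rests on {2:i}
piece 4:i rests on {3:j}
piece 5:h rests on {4:i}
piece 6:m rests on {5:h}
piece 7:l rests on {5:h}
piece 8:m rests on {6:m}
minimal pieces: {0:i}
ways to finish when only these pieces remain (= sum over removing one remaining piece with nothing left below it):
  1 left: {7}→1  {8}→1
  2 left: {6,8}→1  {7,8}→2
  3 left: {6,7,8}→3
  4 left: {5,6,7,8}→3
  5 left: {4,5,6,7,8}→3
  6 left: {3,4,5,6,7,8}→3
  7 left: {2,3,4,5,6,7,8}→3
  placing 0:i first → 3 extensions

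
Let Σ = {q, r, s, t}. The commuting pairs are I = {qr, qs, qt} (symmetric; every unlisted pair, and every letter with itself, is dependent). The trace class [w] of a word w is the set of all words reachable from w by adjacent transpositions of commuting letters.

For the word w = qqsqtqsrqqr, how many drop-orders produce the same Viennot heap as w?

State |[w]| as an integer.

462

piece 0:q — minimal
piece 1:q rests on {0:q}
piece 2:s — minimal
piece 3:q rests on {1:q}
piece 4:t rests on {2:s}
piece 5:q rests on {3:q}
piece 6:s rests on {4:t}
piece 7:r rests on {6:s}
piece 8:q rests on {5:q}
piece 9:q rests on {8:q}
piece 10:r rests on {7:r}
minimal pieces: {0:q, 2:s}
ways to finish when only these pieces remain (= sum over removing one remaining piece with nothing left below it):
  1 left: {9}→1  {10}→1
  2 left: {7,10}→1  {8,9}→1  {9,10}→2
  3 left: {5,8,9}→1  {6,7,10}→1  {7,9,10}→3  {8,9,10}→3
  4 left: {3,5,8,9}→1  {4,6,7,10}→1  {5,8,9,10}→4  {6,7,9,10}→4  {7,8,9,10}→6
  5 left: {1,3,5,8,9}→1  {2,4,6,7,10}→1  {3,5,8,9,10}→5  {4,6,7,9,10}→5  {5,7,8,9,10}→10  {6,7,8,9,10}→10
  6 left: {0,1,3,5,8,9}→1  {1,3,5,8,9,10}→6  {2,4,6,7,9,10}→6  {3,5,7,8,9,10}→15  {4,6,7,8,9,10}→15  {5,6,7,8,9,10}→20
  7 left: {0,1,3,5,8,9,10}→7  {1,3,5,7,8,9,10}→21  {2,4,6,7,8,9,10}→21  {3,5,6,7,8,9,10}→35  {4,5,6,7,8,9,10}→35
  8 left: {0,1,3,5,7,8,9,10}→28  {1,3,5,6,7,8,9,10}→56  {2,4,5,6,7,8,9,10}→56  {3,4,5,6,7,8,9,10}→70
  9 left: {0,1,3,5,6,7,8,9,10}→84  {1,3,4,5,6,7,8,9,10}→126  {2,3,4,5,6,7,8,9,10}→126
  placing 0:q first → 252 extensions
  placing 2:s first → 210 extensions
total linear extensions = 462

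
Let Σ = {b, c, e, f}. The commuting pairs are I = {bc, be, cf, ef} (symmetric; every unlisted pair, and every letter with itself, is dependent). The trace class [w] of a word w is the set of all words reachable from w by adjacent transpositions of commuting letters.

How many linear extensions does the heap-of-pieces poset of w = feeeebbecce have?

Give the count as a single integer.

165

piece 0:f — minimal
piece 1:e — minimal
piece 2:e rests on {1:e}
piece 3:e rests on {2:e}
piece 4:e rests on {3:e}
piece 5:b rests on {0:f}
piece 6:b rests on {5:b}
piece 7:e rests on {4:e}
piece 8:c rests on {7:e}
piece 9:c rests on {8:c}
piece 10:e rests on {9:c}
minimal pieces: {0:f, 1:e}
ways to finish when only these pieces remain (= sum over removing one remaining piece with nothing left below it):
  1 left: {6}→1  {10}→1
  2 left: {5,6}→1  {6,10}→2  {9,10}→1
  3 left: {0,5,6}→1  {5,6,10}→3  {6,9,10}→3  {8,9,10}→1
  4 left: {0,5,6,10}→4  {5,6,9,10}→6  {6,8,9,10}→4  {7,8,9,10}→1
  5 left: {0,5,6,9,10}→10  {4,7,8,9,10}→1  {5,6,8,9,10}→10  {6,7,8,9,10}→5
  6 left: {0,5,6,8,9,10}→20  {3,4,7,8,9,10}→1  {4,6,7,8,9,10}→6  {5,6,7,8,9,10}→15
  7 left: {0,5,6,7,8,9,10}→35  {2,3,4,7,8,9,10}→1  {3,4,6,7,8,9,10}→7  {4,5,6,7,8,9,10}→21
  8 left: {0,4,5,6,7,8,9,10}→56  {1,2,3,4,7,8,9,10}→1  {2,3,4,6,7,8,9,10}→8  {3,4,5,6,7,8,9,10}→28
  9 left: {0,3,4,5,6,7,8,9,10}→84  {1,2,3,4,6,7,8,9,10}→9  {2,3,4,5,6,7,8,9,10}→36
  placing 0:f first → 45 extensions
  placing 1:e first → 120 extensions
total linear extensions = 165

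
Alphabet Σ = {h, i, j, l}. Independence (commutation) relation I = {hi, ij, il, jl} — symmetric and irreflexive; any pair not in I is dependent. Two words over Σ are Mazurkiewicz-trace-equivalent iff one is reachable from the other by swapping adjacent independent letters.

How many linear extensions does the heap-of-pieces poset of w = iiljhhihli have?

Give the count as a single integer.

420

#0=i has no predecessor
#1=i depends on [0:i]
#2=l has no predecessor
#3=j has no predecessor
#4=h depends on [2:l, 3:j]
#5=h depends on [4:h]
#6=i depends on [1:i]
#7=h depends on [5:h]
#8=l depends on [7:h]
#9=i depends on [6:i]
sources: [0:i, 2:l, 3:j]
N(rest) = Σ N(rest − s) over sources s of rest; N(one piece) = 1:
  size 1 → [8]=1  [9]=1
  size 2 → [6,9]=1  [7,8]=1  [8,9]=2
  size 3 → [1,6,9]=1  [5,7,8]=1  [6,8,9]=3  [7,8,9]=3
  size 4 → [0,1,6,9]=1  [1,6,8,9]=4  [4,5,7,8]=1  [5,7,8,9]=4  [6,7,8,9]=6
  size 5 → [0,1,6,8,9]=5  [1,6,7,8,9]=10  [2,4,5,7,8]=1  [3,4,5,7,8]=1  [4,5,7,8,9]=5  [5,6,7,8,9]=10
  size 6 → [0,1,6,7,8,9]=15  [1,5,6,7,8,9]=20  [2,3,4,5,7,8]=2  [2,4,5,7,8,9]=6  [3,4,5,7,8,9]=6  [4,5,6,7,8,9]=15
  size 7 → [0,1,5,6,7,8,9]=35  [1,4,5,6,7,8,9]=35  [2,3,4,5,7,8,9]=14  [2,4,5,6,7,8,9]=21  [3,4,5,6,7,8,9]=21
  size 8 → [0,1,4,5,6,7,8,9]=70  [1,2,4,5,6,7,8,9]=56  [1,3,4,5,6,7,8,9]=56  [2,3,4,5,6,7,8,9]=56
  first=0(i) contributes 168
  first=2(l) contributes 126
  first=3(j) contributes 126
|[w]| = 420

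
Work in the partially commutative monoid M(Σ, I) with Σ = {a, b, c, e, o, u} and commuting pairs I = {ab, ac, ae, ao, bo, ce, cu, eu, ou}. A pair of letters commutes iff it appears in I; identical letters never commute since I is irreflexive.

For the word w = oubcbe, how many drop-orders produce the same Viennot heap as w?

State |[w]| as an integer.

piece 0:o — minimal
piece 1:u — minimal
piece 2:b rests on {1:u}
piece 3:c rests on {0:o, 2:b}
piece 4:b rests on {3:c}
piece 5:e rests on {4:b}
minimal pieces: {0:o, 1:u}
ways to finish when only these pieces remain (= sum over removing one remaining piece with nothing left below it):
  1 left: {5}→1
  2 left: {4,5}→1
  3 left: {3,4,5}→1
  4 left: {0,3,4,5}→1  {2,3,4,5}→1
  placing 0:o first → 1 extensions
  placing 1:u first → 2 extensions
total linear extensions = 3

3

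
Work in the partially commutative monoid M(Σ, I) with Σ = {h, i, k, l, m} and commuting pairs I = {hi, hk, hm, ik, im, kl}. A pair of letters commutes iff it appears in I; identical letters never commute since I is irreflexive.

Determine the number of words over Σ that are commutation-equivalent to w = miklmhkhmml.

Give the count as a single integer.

drop 0:m onto floor
drop 1:i onto floor
drop 2:k onto {0:m}
drop 3:l onto {0:m, 1:i}
drop 4:m onto {2:k, 3:l}
drop 5:h onto {3:l}
drop 6:k onto {4:m}
drop 7:h onto {5:h}
drop 8:m onto {6:k}
drop 9:m onto {8:m}
drop 10:l onto {7:h, 9:m}
ground layer = {0:m, 1:i}
drop-orders for the pieces not yet dropped (sum over which currently-grounded one goes next):
  1 to go: {10} 1
  2 to go: {7,10} 1  {9,10} 1
  3 to go: {5,7,10} 1  {7,9,10} 2  {8,9,10} 1
  4 to go: {5,7,9,10} 3  {6,8,9,10} 1  {7,8,9,10} 3
  5 to go: {4,6,8,9,10} 1  {5,7,8,9,10} 6  {6,7,8,9,10} 4
  6 to go: {2,4,6,8,9,10} 1  {4,6,7,8,9,10} 5  {5,6,7,8,9,10} 10
  7 to go: {2,4,6,7,8,9,10} 6  {4,5,6,7,8,9,10} 15
  8 to go: {2,4,5,6,7,8,9,10} 21  {3,4,5,6,7,8,9,10} 15
  9 to go: {1,3,4,5,6,7,8,9,10} 15  {2,3,4,5,6,7,8,9,10} 36
  if 0:m drops first: 51 orders
  if 1:i drops first: 36 orders
heap linearizations: 87

87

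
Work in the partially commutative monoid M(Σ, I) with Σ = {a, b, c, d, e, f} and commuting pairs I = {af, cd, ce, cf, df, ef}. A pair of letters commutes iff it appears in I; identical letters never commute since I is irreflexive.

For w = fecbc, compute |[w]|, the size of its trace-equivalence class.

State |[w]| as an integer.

piece 0:f — minimal
piece 1:e — minimal
piece 2:c — minimal
piece 3:b rests on {0:f, 1:e, 2:c}
piece 4:c rests on {3:b}
minimal pieces: {0:f, 1:e, 2:c}
ways to finish when only these pieces remain (= sum over removing one remaining piece with nothing left below it):
  1 left: {4}→1
  2 left: {3,4}→1
  3 left: {0,3,4}→1  {1,3,4}→1  {2,3,4}→1
  placing 0:f first → 2 extensions
  placing 1:e first → 2 extensions
  placing 2:c first → 2 extensions
total linear extensions = 6

6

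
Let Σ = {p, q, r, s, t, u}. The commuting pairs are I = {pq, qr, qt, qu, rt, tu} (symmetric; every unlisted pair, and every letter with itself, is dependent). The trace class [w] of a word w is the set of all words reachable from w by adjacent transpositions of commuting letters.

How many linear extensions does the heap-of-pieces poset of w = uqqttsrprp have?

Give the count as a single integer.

#0=u has no predecessor
#1=q has no predecessor
#2=q depends on [1:q]
#3=t has no predecessor
#4=t depends on [3:t]
#5=s depends on [0:u, 2:q, 4:t]
#6=r depends on [5:s]
#7=p depends on [6:r]
#8=r depends on [7:p]
#9=p depends on [8:r]
sources: [0:u, 1:q, 3:t]
N(rest) = Σ N(rest − s) over sources s of rest; N(one piece) = 1:
  size 1 → [9]=1
  size 2 → [8,9]=1
  size 3 → [7,8,9]=1
  size 4 → [6,7,8,9]=1
  size 5 → [5,6,7,8,9]=1
  size 6 → [0,5,6,7,8,9]=1  [2,5,6,7,8,9]=1  [4,5,6,7,8,9]=1
  size 7 → [0,2,5,6,7,8,9]=2  [0,4,5,6,7,8,9]=2  [1,2,5,6,7,8,9]=1  [2,4,5,6,7,8,9]=2  [3,4,5,6,7,8,9]=1
  size 8 → [0,1,2,5,6,7,8,9]=3  [0,2,4,5,6,7,8,9]=6  [0,3,4,5,6,7,8,9]=3  [1,2,4,5,6,7,8,9]=3  [2,3,4,5,6,7,8,9]=3
  first=0(u) contributes 6
  first=1(q) contributes 12
  first=3(t) contributes 12
|[w]| = 30

30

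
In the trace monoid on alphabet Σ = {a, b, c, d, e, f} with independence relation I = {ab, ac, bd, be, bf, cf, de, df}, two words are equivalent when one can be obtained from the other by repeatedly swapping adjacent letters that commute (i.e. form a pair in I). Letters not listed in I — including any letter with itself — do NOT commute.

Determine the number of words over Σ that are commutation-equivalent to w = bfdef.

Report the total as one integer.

20

#0=b has no predecessor
#1=f has no predecessor
#2=d has no predecessor
#3=e depends on [1:f]
#4=f depends on [3:e]
sources: [0:b, 1:f, 2:d]
N(rest) = Σ N(rest − s) over sources s of rest; N(one piece) = 1:
  size 1 → [0]=1  [2]=1  [4]=1
  size 2 → [0,2]=2  [0,4]=2  [2,4]=2  [3,4]=1
  size 3 → [0,2,4]=6  [0,3,4]=3  [1,3,4]=1  [2,3,4]=3
  first=0(b) contributes 4
  first=1(f) contributes 12
  first=2(d) contributes 4
|[w]| = 20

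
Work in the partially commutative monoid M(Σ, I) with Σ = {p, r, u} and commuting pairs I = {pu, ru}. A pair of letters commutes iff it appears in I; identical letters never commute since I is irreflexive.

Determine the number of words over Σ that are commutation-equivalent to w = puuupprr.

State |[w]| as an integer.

56

piece 0:p — minimal
piece 1:u — minimal
piece 2:u rests on {1:u}
piece 3:u rests on {2:u}
piece 4:p rests on {0:p}
piece 5:p rests on {4:p}
piece 6:r rests on {5:p}
piece 7:r rests on {6:r}
minimal pieces: {0:p, 1:u}
ways to finish when only these pieces remain (= sum over removing one remaining piece with nothing left below it):
  1 left: {3}→1  {7}→1
  2 left: {2,3}→1  {3,7}→2  {6,7}→1
  3 left: {1,2,3}→1  {2,3,7}→3  {3,6,7}→3  {5,6,7}→1
  4 left: {1,2,3,7}→4  {2,3,6,7}→6  {3,5,6,7}→4  {4,5,6,7}→1
  5 left: {0,4,5,6,7}→1  {1,2,3,6,7}→10  {2,3,5,6,7}→10  {3,4,5,6,7}→5
  6 left: {0,3,4,5,6,7}→6  {1,2,3,5,6,7}→20  {2,3,4,5,6,7}→15
  placing 0:p first → 35 extensions
  placing 1:u first → 21 extensions
total linear extensions = 56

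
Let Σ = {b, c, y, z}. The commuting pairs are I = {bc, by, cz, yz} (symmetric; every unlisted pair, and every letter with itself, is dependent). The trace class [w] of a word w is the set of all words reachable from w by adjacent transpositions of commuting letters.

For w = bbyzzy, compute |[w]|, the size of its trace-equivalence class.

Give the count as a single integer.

15

drop 0:b onto floor
drop 1:b onto {0:b}
drop 2:y onto floor
drop 3:z onto {1:b}
drop 4:z onto {3:z}
drop 5:y onto {2:y}
ground layer = {0:b, 2:y}
drop-orders for the pieces not yet dropped (sum over which currently-grounded one goes next):
  1 to go: {4} 1  {5} 1
  2 to go: {2,5} 1  {3,4} 1  {4,5} 2
  3 to go: {1,3,4} 1  {2,4,5} 3  {3,4,5} 3
  4 to go: {0,1,3,4} 1  {1,3,4,5} 4  {2,3,4,5} 6
  if 0:b drops first: 10 orders
  if 2:y drops first: 5 orders
heap linearizations: 15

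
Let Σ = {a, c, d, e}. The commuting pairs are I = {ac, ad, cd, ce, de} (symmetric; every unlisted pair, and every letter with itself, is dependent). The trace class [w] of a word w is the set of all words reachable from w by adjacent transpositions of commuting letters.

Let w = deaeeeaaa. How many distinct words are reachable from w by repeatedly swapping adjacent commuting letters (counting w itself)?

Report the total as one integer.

9

piece 0:d — minimal
piece 1:e — minimal
piece 2:a rests on {1:e}
piece 3:e rests on {2:a}
piece 4:e rests on {3:e}
piece 5:e rests on {4:e}
piece 6:a rests on {5:e}
piece 7:a rests on {6:a}
piece 8:a rests on {7:a}
minimal pieces: {0:d, 1:e}
ways to finish when only these pieces remain (= sum over removing one remaining piece with nothing left below it):
  1 left: {0}→1  {8}→1
  2 left: {0,8}→2  {7,8}→1
  3 left: {0,7,8}→3  {6,7,8}→1
  4 left: {0,6,7,8}→4  {5,6,7,8}→1
  5 left: {0,5,6,7,8}→5  {4,5,6,7,8}→1
  6 left: {0,4,5,6,7,8}→6  {3,4,5,6,7,8}→1
  7 left: {0,3,4,5,6,7,8}→7  {2,3,4,5,6,7,8}→1
  placing 0:d first → 1 extensions
  placing 1:e first → 8 extensions
total linear extensions = 9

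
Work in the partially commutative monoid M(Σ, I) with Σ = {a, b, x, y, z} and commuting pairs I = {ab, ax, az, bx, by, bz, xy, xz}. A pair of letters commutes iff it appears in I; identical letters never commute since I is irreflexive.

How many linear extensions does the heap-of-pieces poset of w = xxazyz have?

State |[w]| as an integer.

30

drop 0:x onto floor
drop 1:x onto {0:x}
drop 2:a onto floor
drop 3:z onto floor
drop 4:y onto {2:a, 3:z}
drop 5:z onto {4:y}
ground layer = {0:x, 2:a, 3:z}
drop-orders for the pieces not yet dropped (sum over which currently-grounded one goes next):
  1 to go: {1} 1  {5} 1
  2 to go: {0,1} 1  {1,5} 2  {4,5} 1
  3 to go: {0,1,5} 3  {1,4,5} 3  {2,4,5} 1  {3,4,5} 1
  4 to go: {0,1,4,5} 6  {1,2,4,5} 4  {1,3,4,5} 4  {2,3,4,5} 2
  if 0:x drops first: 10 orders
  if 2:a drops first: 10 orders
  if 3:z drops first: 10 orders
heap linearizations: 30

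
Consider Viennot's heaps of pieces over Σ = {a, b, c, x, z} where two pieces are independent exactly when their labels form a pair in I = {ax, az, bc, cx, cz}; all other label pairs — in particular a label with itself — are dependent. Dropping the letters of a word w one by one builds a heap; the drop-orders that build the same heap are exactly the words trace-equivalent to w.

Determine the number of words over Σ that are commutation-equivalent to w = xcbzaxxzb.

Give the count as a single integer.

drop 0:x onto floor
drop 1:c onto floor
drop 2:b onto {0:x}
drop 3:z onto {2:b}
drop 4:a onto {1:c, 2:b}
drop 5:x onto {3:z}
drop 6:x onto {5:x}
drop 7:z onto {6:x}
drop 8:b onto {4:a, 7:z}
ground layer = {0:x, 1:c}
drop-orders for the pieces not yet dropped (sum over which currently-grounded one goes next):
  1 to go: {8} 1
  2 to go: {4,8} 1  {7,8} 1
  3 to go: {1,4,8} 1  {4,7,8} 2  {6,7,8} 1
  4 to go: {1,4,7,8} 3  {4,6,7,8} 3  {5,6,7,8} 1
  5 to go: {1,4,6,7,8} 6  {3,5,6,7,8} 1  {4,5,6,7,8} 4
  6 to go: {1,4,5,6,7,8} 10  {3,4,5,6,7,8} 5
  7 to go: {1,3,4,5,6,7,8} 15  {2,3,4,5,6,7,8} 5
  if 0:x drops first: 20 orders
  if 1:c drops first: 5 orders
heap linearizations: 25

25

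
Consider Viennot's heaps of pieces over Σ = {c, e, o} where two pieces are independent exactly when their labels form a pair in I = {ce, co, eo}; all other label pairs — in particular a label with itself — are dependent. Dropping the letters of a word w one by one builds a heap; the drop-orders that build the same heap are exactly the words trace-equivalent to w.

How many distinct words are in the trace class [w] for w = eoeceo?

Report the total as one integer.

#0=e has no predecessor
#1=o has no predecessor
#2=e depends on [0:e]
#3=c has no predecessor
#4=e depends on [2:e]
#5=o depends on [1:o]
sources: [0:e, 1:o, 3:c]
N(rest) = Σ N(rest − s) over sources s of rest; N(one piece) = 1:
  size 1 → [3]=1  [4]=1  [5]=1
  size 2 → [1,5]=1  [2,4]=1  [3,4]=2  [3,5]=2  [4,5]=2
  size 3 → [0,2,4]=1  [1,3,5]=3  [1,4,5]=3  [2,3,4]=3  [2,4,5]=3  [3,4,5]=6
  size 4 → [0,2,3,4]=4  [0,2,4,5]=4  [1,2,4,5]=6  [1,3,4,5]=12  [2,3,4,5]=12
  first=0(e) contributes 30
  first=1(o) contributes 20
  first=3(c) contributes 10
|[w]| = 60

60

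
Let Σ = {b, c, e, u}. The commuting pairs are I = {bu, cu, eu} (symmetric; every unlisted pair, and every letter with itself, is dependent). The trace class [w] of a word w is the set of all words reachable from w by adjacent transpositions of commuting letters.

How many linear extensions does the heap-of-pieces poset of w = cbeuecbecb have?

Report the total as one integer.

0(c) covers ∅
1(b) covers 0:c
2(e) covers 1:b
3(u) covers ∅
4(e) covers 2:e
5(c) covers 4:e
6(b) covers 5:c
7(e) covers 6:b
8(c) covers 7:e
9(b) covers 8:c
floor of heap: 0:c, 3:u
completions by unplaced set U, small U first (add the entries for U minus each lowest piece of U):
  |U|=1: {3}:1  {9}:1
  |U|=2: {3,9}:2  {8,9}:1
  |U|=3: {3,8,9}:3  {7,8,9}:1
  |U|=4: {3,7,8,9}:4  {6,7,8,9}:1
  |U|=5: {3,6,7,8,9}:5  {5,6,7,8,9}:1
  |U|=6: {3,5,6,7,8,9}:6  {4,5,6,7,8,9}:1
  |U|=7: {2,4,5,6,7,8,9}:1  {3,4,5,6,7,8,9}:7
  |U|=8: {1,2,4,5,6,7,8,9}:1  {2,3,4,5,6,7,8,9}:8
  start at 0(c): 9
  start at 3(u): 1
sum over floor = 10

10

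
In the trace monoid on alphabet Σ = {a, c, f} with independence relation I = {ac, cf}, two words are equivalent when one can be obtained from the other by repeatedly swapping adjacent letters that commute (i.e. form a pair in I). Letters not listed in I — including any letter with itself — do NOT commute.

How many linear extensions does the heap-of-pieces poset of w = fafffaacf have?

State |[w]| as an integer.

0(f) covers ∅
1(a) covers 0:f
2(f) covers 1:a
3(f) covers 2:f
4(f) covers 3:f
5(a) covers 4:f
6(a) covers 5:a
7(c) covers ∅
8(f) covers 6:a
floor of heap: 0:f, 7:c
completions by unplaced set U, small U first (add the entries for U minus each lowest piece of U):
  |U|=1: {7}:1  {8}:1
  |U|=2: {6,8}:1  {7,8}:2
  |U|=3: {5,6,8}:1  {6,7,8}:3
  |U|=4: {4,5,6,8}:1  {5,6,7,8}:4
  |U|=5: {3,4,5,6,8}:1  {4,5,6,7,8}:5
  |U|=6: {2,3,4,5,6,8}:1  {3,4,5,6,7,8}:6
  |U|=7: {1,2,3,4,5,6,8}:1  {2,3,4,5,6,7,8}:7
  start at 0(f): 8
  start at 7(c): 1
sum over floor = 9

9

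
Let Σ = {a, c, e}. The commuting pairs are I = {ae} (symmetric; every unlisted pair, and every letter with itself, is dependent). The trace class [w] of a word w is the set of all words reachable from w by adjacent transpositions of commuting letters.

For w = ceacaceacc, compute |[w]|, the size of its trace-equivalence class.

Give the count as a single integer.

4

0(c) covers ∅
1(e) covers 0:c
2(a) covers 0:c
3(c) covers 1:e, 2:a
4(a) covers 3:c
5(c) covers 4:a
6(e) covers 5:c
7(a) covers 5:c
8(c) covers 6:e, 7:a
9(c) covers 8:c
floor of heap: 0:c
completions by unplaced set U, small U first (add the entries for U minus each lowest piece of U):
  |U|=1: {9}:1
  |U|=2: {8,9}:1
  |U|=3: {6,8,9}:1  {7,8,9}:1
  |U|=4: {6,7,8,9}:2
  |U|=5: {5,6,7,8,9}:2
  |U|=6: {4,5,6,7,8,9}:2
  |U|=7: {3,4,5,6,7,8,9}:2
  |U|=8: {1,3,4,5,6,7,8,9}:2  {2,3,4,5,6,7,8,9}:2
  start at 0(c): 4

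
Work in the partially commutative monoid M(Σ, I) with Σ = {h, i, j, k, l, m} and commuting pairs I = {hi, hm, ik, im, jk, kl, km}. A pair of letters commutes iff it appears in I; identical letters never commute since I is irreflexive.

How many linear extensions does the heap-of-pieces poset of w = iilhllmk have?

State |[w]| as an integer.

0(i) covers ∅
1(i) covers 0:i
2(l) covers 1:i
3(h) covers 2:l
4(l) covers 3:h
5(l) covers 4:l
6(m) covers 5:l
7(k) covers 3:h
floor of heap: 0:i
completions by unplaced set U, small U first (add the entries for U minus each lowest piece of U):
  |U|=1: {6}:1  {7}:1
  |U|=2: {5,6}:1  {6,7}:2
  |U|=3: {4,5,6}:1  {5,6,7}:3
  |U|=4: {4,5,6,7}:4
  |U|=5: {3,4,5,6,7}:4
  |U|=6: {2,3,4,5,6,7}:4
  start at 0(i): 4

4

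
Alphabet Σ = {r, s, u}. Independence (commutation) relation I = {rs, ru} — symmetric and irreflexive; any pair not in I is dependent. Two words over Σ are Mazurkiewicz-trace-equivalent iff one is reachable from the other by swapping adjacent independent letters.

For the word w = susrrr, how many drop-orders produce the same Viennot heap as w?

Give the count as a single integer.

20

0(s) covers ∅
1(u) covers 0:s
2(s) covers 1:u
3(r) covers ∅
4(r) covers 3:r
5(r) covers 4:r
floor of heap: 0:s, 3:r
completions by unplaced set U, small U first (add the entries for U minus each lowest piece of U):
  |U|=1: {2}:1  {5}:1
  |U|=2: {1,2}:1  {2,5}:2  {4,5}:1
  |U|=3: {0,1,2}:1  {1,2,5}:3  {2,4,5}:3  {3,4,5}:1
  |U|=4: {0,1,2,5}:4  {1,2,4,5}:6  {2,3,4,5}:4
  start at 0(s): 10
  start at 3(r): 10
sum over floor = 20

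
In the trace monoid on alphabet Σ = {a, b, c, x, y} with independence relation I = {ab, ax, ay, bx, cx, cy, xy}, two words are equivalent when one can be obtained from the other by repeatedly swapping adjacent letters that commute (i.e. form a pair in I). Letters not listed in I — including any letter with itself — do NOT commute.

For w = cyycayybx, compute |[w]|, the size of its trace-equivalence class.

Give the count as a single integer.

#0=c has no predecessor
#1=y has no predecessor
#2=y depends on [1:y]
#3=c depends on [0:c]
#4=a depends on [3:c]
#5=y depends on [2:y]
#6=y depends on [5:y]
#7=b depends on [3:c, 6:y]
#8=x has no predecessor
sources: [0:c, 1:y, 8:x]
N(rest) = Σ N(rest − s) over sources s of rest; N(one piece) = 1:
  size 1 → [4]=1  [7]=1  [8]=1
  size 2 → [4,7]=2  [4,8]=2  [6,7]=1  [7,8]=2
  size 3 → [3,4,7]=2  [4,6,7]=3  [4,7,8]=6  [5,6,7]=1  [6,7,8]=3
  size 4 → [0,3,4,7]=2  [2,5,6,7]=1  [3,4,6,7]=5  [3,4,7,8]=8  [4,5,6,7]=4  [4,6,7,8]=12  [5,6,7,8]=4
  size 5 → [0,3,4,6,7]=7  [0,3,4,7,8]=10  [1,2,5,6,7]=1  [2,4,5,6,7]=5  [2,5,6,7,8]=5  [3,4,5,6,7]=9  [3,4,6,7,8]=25  [4,5,6,7,8]=20
  size 6 → [0,3,4,5,6,7]=16  [0,3,4,6,7,8]=42  [1,2,4,5,6,7]=6  [1,2,5,6,7,8]=6  [2,3,4,5,6,7]=14  [2,4,5,6,7,8]=30  [3,4,5,6,7,8]=54
  size 7 → [0,2,3,4,5,6,7]=30  [0,3,4,5,6,7,8]=112  [1,2,3,4,5,6,7]=20  [1,2,4,5,6,7,8]=42  [2,3,4,5,6,7,8]=98
  first=0(c) contributes 160
  first=1(y) contributes 240
  first=8(x) contributes 50
|[w]| = 450

450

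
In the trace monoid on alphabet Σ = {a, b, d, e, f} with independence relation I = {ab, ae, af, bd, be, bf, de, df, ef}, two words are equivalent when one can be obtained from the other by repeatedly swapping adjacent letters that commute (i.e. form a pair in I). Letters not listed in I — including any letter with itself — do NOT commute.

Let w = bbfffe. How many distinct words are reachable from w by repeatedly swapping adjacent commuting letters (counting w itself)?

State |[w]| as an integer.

60

0(b) covers ∅
1(b) covers 0:b
2(f) covers ∅
3(f) covers 2:f
4(f) covers 3:f
5(e) covers ∅
floor of heap: 0:b, 2:f, 5:e
completions by unplaced set U, small U first (add the entries for U minus each lowest piece of U):
  |U|=1: {1}:1  {4}:1  {5}:1
  |U|=2: {0,1}:1  {1,4}:2  {1,5}:2  {3,4}:1  {4,5}:2
  |U|=3: {0,1,4}:3  {0,1,5}:3  {1,3,4}:3  {1,4,5}:6  {2,3,4}:1  {3,4,5}:3
  |U|=4: {0,1,3,4}:6  {0,1,4,5}:12  {1,2,3,4}:4  {1,3,4,5}:12  {2,3,4,5}:4
  start at 0(b): 20
  start at 2(f): 30
  start at 5(e): 10
sum over floor = 60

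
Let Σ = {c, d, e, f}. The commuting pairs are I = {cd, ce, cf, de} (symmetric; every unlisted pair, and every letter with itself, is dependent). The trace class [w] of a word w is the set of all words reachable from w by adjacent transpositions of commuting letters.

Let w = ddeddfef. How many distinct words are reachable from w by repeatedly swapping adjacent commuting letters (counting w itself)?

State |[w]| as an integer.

5

drop 0:d onto floor
drop 1:d onto {0:d}
drop 2:e onto floor
drop 3:d onto {1:d}
drop 4:d onto {3:d}
drop 5:f onto {2:e, 4:d}
drop 6:e onto {5:f}
drop 7:f onto {6:e}
ground layer = {0:d, 2:e}
drop-orders for the pieces not yet dropped (sum over which currently-grounded one goes next):
  1 to go: {7} 1
  2 to go: {6,7} 1
  3 to go: {5,6,7} 1
  4 to go: {2,5,6,7} 1  {4,5,6,7} 1
  5 to go: {2,4,5,6,7} 2  {3,4,5,6,7} 1
  6 to go: {1,3,4,5,6,7} 1  {2,3,4,5,6,7} 3
  if 0:d drops first: 4 orders
  if 2:e drops first: 1 orders
heap linearizations: 5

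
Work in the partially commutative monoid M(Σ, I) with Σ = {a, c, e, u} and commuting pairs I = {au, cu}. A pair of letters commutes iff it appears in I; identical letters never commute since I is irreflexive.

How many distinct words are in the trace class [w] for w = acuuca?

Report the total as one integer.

15

drop 0:a onto floor
drop 1:c onto {0:a}
drop 2:u onto floor
drop 3:u onto {2:u}
drop 4:c onto {1:c}
drop 5:a onto {4:c}
ground layer = {0:a, 2:u}
drop-orders for the pieces not yet dropped (sum over which currently-grounded one goes next):
  1 to go: {3} 1  {5} 1
  2 to go: {2,3} 1  {3,5} 2  {4,5} 1
  3 to go: {1,4,5} 1  {2,3,5} 3  {3,4,5} 3
  4 to go: {0,1,4,5} 1  {1,3,4,5} 4  {2,3,4,5} 6
  if 0:a drops first: 10 orders
  if 2:u drops first: 5 orders
heap linearizations: 15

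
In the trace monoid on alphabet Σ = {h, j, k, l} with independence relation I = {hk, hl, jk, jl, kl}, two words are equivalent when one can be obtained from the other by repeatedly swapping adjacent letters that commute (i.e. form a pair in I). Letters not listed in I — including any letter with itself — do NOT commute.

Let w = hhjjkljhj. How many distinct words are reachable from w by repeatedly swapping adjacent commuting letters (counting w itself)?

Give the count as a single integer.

72

#0=h has no predecessor
#1=h depends on [0:h]
#2=j depends on [1:h]
#3=j depends on [2:j]
#4=k has no predecessor
#5=l has no predecessor
#6=j depends on [3:j]
#7=h depends on [6:j]
#8=j depends on [7:h]
sources: [0:h, 4:k, 5:l]
N(rest) = Σ N(rest − s) over sources s of rest; N(one piece) = 1:
  size 1 → [4]=1  [5]=1  [8]=1
  size 2 → [4,5]=2  [4,8]=2  [5,8]=2  [7,8]=1
  size 3 → [4,5,8]=6  [4,7,8]=3  [5,7,8]=3  [6,7,8]=1
  size 4 → [3,6,7,8]=1  [4,5,7,8]=12  [4,6,7,8]=4  [5,6,7,8]=4
  size 5 → [2,3,6,7,8]=1  [3,4,6,7,8]=5  [3,5,6,7,8]=5  [4,5,6,7,8]=20
  size 6 → [1,2,3,6,7,8]=1  [2,3,4,6,7,8]=6  [2,3,5,6,7,8]=6  [3,4,5,6,7,8]=30
  size 7 → [0,1,2,3,6,7,8]=1  [1,2,3,4,6,7,8]=7  [1,2,3,5,6,7,8]=7  [2,3,4,5,6,7,8]=42
  first=0(h) contributes 56
  first=4(k) contributes 8
  first=5(l) contributes 8
|[w]| = 72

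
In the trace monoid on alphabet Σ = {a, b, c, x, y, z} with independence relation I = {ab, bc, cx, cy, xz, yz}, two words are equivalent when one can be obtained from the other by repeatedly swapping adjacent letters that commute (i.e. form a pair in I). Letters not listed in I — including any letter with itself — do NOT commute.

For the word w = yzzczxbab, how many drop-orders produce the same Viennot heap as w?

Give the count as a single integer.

45

piece 0:y — minimal
piece 1:z — minimal
piece 2:z rests on {1:z}
piece 3:c rests on {2:z}
piece 4:z rests on {3:c}
piece 5:x rests on {0:y}
piece 6:b rests on {4:z, 5:x}
piece 7:a rests on {4:z, 5:x}
piece 8:b rests on {6:b}
minimal pieces: {0:y, 1:z}
ways to finish when only these pieces remain (= sum over removing one remaining piece with nothing left below it):
  1 left: {7}→1  {8}→1
  2 left: {6,8}→1  {7,8}→2
  3 left: {6,7,8}→3
  4 left: {4,6,7,8}→3  {5,6,7,8}→3
  5 left: {0,5,6,7,8}→3  {3,4,6,7,8}→3  {4,5,6,7,8}→6
  6 left: {0,4,5,6,7,8}→9  {2,3,4,6,7,8}→3  {3,4,5,6,7,8}→9
  7 left: {0,3,4,5,6,7,8}→18  {1,2,3,4,6,7,8}→3  {2,3,4,5,6,7,8}→12
  placing 0:y first → 15 extensions
  placing 1:z first → 30 extensions
total linear extensions = 45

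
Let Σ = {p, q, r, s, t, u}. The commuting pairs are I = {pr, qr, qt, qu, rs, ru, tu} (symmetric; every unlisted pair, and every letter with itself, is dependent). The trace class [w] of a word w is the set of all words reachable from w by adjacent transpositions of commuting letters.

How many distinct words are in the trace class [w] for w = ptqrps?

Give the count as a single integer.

7

drop 0:p onto floor
drop 1:t onto {0:p}
drop 2:q onto {0:p}
drop 3:r onto {1:t}
drop 4:p onto {1:t, 2:q}
drop 5:s onto {4:p}
ground layer = {0:p}
drop-orders for the pieces not yet dropped (sum over which currently-grounded one goes next):
  1 to go: {3} 1  {5} 1
  2 to go: {3,5} 2  {4,5} 1
  3 to go: {2,4,5} 1  {3,4,5} 3
  4 to go: {1,3,4,5} 3  {2,3,4,5} 4
  if 0:p drops first: 7 orders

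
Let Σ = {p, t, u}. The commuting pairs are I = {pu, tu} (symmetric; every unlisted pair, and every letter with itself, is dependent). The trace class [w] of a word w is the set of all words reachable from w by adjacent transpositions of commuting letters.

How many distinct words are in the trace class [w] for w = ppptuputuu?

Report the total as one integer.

210

#0=p has no predecessor
#1=p depends on [0:p]
#2=p depends on [1:p]
#3=t depends on [2:p]
#4=u has no predecessor
#5=p depends on [3:t]
#6=u depends on [4:u]
#7=t depends on [5:p]
#8=u depends on [6:u]
#9=u depends on [8:u]
sources: [0:p, 4:u]
N(rest) = Σ N(rest − s) over sources s of rest; N(one piece) = 1:
  size 1 → [7]=1  [9]=1
  size 2 → [5,7]=1  [7,9]=2  [8,9]=1
  size 3 → [3,5,7]=1  [5,7,9]=3  [6,8,9]=1  [7,8,9]=3
  size 4 → [2,3,5,7]=1  [3,5,7,9]=4  [4,6,8,9]=1  [5,7,8,9]=6  [6,7,8,9]=4
  size 5 → [1,2,3,5,7]=1  [2,3,5,7,9]=5  [3,5,7,8,9]=10  [4,6,7,8,9]=5  [5,6,7,8,9]=10
  size 6 → [0,1,2,3,5,7]=1  [1,2,3,5,7,9]=6  [2,3,5,7,8,9]=15  [3,5,6,7,8,9]=20  [4,5,6,7,8,9]=15
  size 7 → [0,1,2,3,5,7,9]=7  [1,2,3,5,7,8,9]=21  [2,3,5,6,7,8,9]=35  [3,4,5,6,7,8,9]=35
  size 8 → [0,1,2,3,5,7,8,9]=28  [1,2,3,5,6,7,8,9]=56  [2,3,4,5,6,7,8,9]=70
  first=0(p) contributes 126
  first=4(u) contributes 84
|[w]| = 210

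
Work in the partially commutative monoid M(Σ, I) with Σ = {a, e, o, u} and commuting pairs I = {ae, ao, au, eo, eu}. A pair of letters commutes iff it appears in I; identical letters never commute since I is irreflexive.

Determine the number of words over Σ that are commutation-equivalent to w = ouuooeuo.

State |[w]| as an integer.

8

piece 0:o — minimal
piece 1:u rests on {0:o}
piece 2:u rests on {1:u}
piece 3:o rests on {2:u}
piece 4:o rests on {3:o}
piece 5:e — minimal
piece 6:u rests on {4:o}
piece 7:o rests on {6:u}
minimal pieces: {0:o, 5:e}
ways to finish when only these pieces remain (= sum over removing one remaining piece with nothing left below it):
  1 left: {5}→1  {7}→1
  2 left: {5,7}→2  {6,7}→1
  3 left: {4,6,7}→1  {5,6,7}→3
  4 left: {3,4,6,7}→1  {4,5,6,7}→4
  5 left: {2,3,4,6,7}→1  {3,4,5,6,7}→5
  6 left: {1,2,3,4,6,7}→1  {2,3,4,5,6,7}→6
  placing 0:o first → 7 extensions
  placing 5:e first → 1 extensions
total linear extensions = 8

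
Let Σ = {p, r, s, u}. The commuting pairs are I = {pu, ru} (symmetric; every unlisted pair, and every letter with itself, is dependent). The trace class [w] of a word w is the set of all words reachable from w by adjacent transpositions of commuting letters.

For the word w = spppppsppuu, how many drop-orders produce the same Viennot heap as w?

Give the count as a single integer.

6

drop 0:s onto floor
drop 1:p onto {0:s}
drop 2:p onto {1:p}
drop 3:p onto {2:p}
drop 4:p onto {3:p}
drop 5:p onto {4:p}
drop 6:s onto {5:p}
drop 7:p onto {6:s}
drop 8:p onto {7:p}
drop 9:u onto {6:s}
drop 10:u onto {9:u}
ground layer = {0:s}
drop-orders for the pieces not yet dropped (sum over which currently-grounded one goes next):
  1 to go: {8} 1  {10} 1
  2 to go: {7,8} 1  {8,10} 2  {9,10} 1
  3 to go: {7,8,10} 3  {8,9,10} 3
  4 to go: {7,8,9,10} 6
  5 to go: {6,7,8,9,10} 6
  6 to go: {5,6,7,8,9,10} 6
  7 to go: {4,5,6,7,8,9,10} 6
  8 to go: {3,4,5,6,7,8,9,10} 6
  9 to go: {2,3,4,5,6,7,8,9,10} 6
  if 0:s drops first: 6 orders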